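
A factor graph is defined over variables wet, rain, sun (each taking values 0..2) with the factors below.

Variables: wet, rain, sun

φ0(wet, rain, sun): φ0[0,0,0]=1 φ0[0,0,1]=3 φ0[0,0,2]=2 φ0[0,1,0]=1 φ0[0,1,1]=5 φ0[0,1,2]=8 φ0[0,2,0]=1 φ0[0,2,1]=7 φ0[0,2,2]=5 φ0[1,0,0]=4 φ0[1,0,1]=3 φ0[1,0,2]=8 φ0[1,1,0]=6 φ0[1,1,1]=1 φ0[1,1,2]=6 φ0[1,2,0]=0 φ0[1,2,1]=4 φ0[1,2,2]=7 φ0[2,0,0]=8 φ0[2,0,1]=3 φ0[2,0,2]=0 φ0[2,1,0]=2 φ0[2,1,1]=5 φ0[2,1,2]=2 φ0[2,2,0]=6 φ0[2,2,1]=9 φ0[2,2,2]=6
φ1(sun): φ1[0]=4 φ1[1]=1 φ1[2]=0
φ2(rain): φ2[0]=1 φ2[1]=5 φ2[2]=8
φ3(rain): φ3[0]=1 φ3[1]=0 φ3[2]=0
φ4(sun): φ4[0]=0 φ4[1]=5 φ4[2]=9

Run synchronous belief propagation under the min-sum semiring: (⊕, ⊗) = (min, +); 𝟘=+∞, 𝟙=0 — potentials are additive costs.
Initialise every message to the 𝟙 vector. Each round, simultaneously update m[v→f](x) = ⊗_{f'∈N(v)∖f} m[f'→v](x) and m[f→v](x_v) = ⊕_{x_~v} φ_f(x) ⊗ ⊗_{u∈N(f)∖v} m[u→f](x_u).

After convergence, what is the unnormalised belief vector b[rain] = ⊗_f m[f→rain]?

init: all messages = 𝟙 over 3 values
r1 m[φ0→wet] = [1, 0, 0]
r1 m[φ0→rain] = [0, 1, 0]
r1 m[φ0→sun] = [0, 1, 0]
r1 m[φ1→sun] = [4, 1, 0]
r1 m[φ2→rain] = [1, 5, 8]
r1 m[φ3→rain] = [1, 0, 0]
r1 m[φ4→sun] = [0, 5, 9]
r1 m[wet→φ0] = [0, 0, 0]
r1 m[rain→φ0] = [0, 0, 0]
r1 m[rain→φ2] = [0, 0, 0]
r1 m[rain→φ3] = [0, 0, 0]
r1 m[sun→φ0] = [0, 0, 0]
r1 m[sun→φ1] = [0, 0, 0]
r1 m[sun→φ4] = [0, 0, 0]
r2 m[φ0→wet] = [1, 0, 0]
r2 m[φ0→rain] = [0, 1, 0]
r2 m[φ0→sun] = [0, 1, 0]
r2 m[φ1→sun] = [4, 1, 0]
r2 m[φ2→rain] = [1, 5, 8]
r2 m[φ3→rain] = [1, 0, 0]
r2 m[φ4→sun] = [0, 5, 9]
r2 m[wet→φ0] = [0, 0, 0]
r2 m[rain→φ0] = [2, 5, 8]
r2 m[rain→φ2] = [1, 1, 0]
r2 m[rain→φ3] = [1, 6, 8]
r2 m[sun→φ0] = [4, 6, 9]
r2 m[sun→φ1] = [0, 6, 9]
r2 m[sun→φ4] = [4, 2, 0]
r3 m[φ0→wet] = [7, 10, 11]
r3 m[φ0→rain] = [5, 5, 4]
r3 m[φ0→sun] = [3, 5, 2]
r3 m[φ1→sun] = [4, 1, 0]
r3 m[φ2→rain] = [1, 5, 8]
r3 m[φ3→rain] = [1, 0, 0]
r3 m[φ4→sun] = [0, 5, 9]
r3 m[wet→φ0] = [0, 0, 0]
r3 m[rain→φ0] = [2, 5, 8]
r3 m[rain→φ2] = [1, 1, 0]
r3 m[rain→φ3] = [1, 6, 8]
r3 m[sun→φ0] = [4, 6, 9]
r3 m[sun→φ1] = [0, 6, 9]
r3 m[sun→φ4] = [4, 2, 0]
r4 m[φ0→wet] = [7, 10, 11]
r4 m[φ0→rain] = [5, 5, 4]
r4 m[φ0→sun] = [3, 5, 2]
r4 m[φ1→sun] = [4, 1, 0]
r4 m[φ2→rain] = [1, 5, 8]
r4 m[φ3→rain] = [1, 0, 0]
r4 m[φ4→sun] = [0, 5, 9]
r4 m[wet→φ0] = [0, 0, 0]
r4 m[rain→φ0] = [2, 5, 8]
r4 m[rain→φ2] = [6, 5, 4]
r4 m[rain→φ3] = [6, 10, 12]
r4 m[sun→φ0] = [4, 6, 9]
r4 m[sun→φ1] = [3, 10, 11]
r4 m[sun→φ4] = [7, 6, 2]
r5 m[φ0→wet] = [7, 10, 11]
r5 m[φ0→rain] = [5, 5, 4]
r5 m[φ0→sun] = [3, 5, 2]
r5 m[φ1→sun] = [4, 1, 0]
r5 m[φ2→rain] = [1, 5, 8]
r5 m[φ3→rain] = [1, 0, 0]
r5 m[φ4→sun] = [0, 5, 9]
r5 m[wet→φ0] = [0, 0, 0]
r5 m[rain→φ0] = [2, 5, 8]
r5 m[rain→φ2] = [6, 5, 4]
r5 m[rain→φ3] = [6, 10, 12]
r5 m[sun→φ0] = [4, 6, 9]
r5 m[sun→φ1] = [3, 10, 11]
r5 m[sun→φ4] = [7, 6, 2]
fixed point reached at round 5
b[rain] = ⊗ incoming = [7, 10, 12]

b[rain] = [7, 10, 12]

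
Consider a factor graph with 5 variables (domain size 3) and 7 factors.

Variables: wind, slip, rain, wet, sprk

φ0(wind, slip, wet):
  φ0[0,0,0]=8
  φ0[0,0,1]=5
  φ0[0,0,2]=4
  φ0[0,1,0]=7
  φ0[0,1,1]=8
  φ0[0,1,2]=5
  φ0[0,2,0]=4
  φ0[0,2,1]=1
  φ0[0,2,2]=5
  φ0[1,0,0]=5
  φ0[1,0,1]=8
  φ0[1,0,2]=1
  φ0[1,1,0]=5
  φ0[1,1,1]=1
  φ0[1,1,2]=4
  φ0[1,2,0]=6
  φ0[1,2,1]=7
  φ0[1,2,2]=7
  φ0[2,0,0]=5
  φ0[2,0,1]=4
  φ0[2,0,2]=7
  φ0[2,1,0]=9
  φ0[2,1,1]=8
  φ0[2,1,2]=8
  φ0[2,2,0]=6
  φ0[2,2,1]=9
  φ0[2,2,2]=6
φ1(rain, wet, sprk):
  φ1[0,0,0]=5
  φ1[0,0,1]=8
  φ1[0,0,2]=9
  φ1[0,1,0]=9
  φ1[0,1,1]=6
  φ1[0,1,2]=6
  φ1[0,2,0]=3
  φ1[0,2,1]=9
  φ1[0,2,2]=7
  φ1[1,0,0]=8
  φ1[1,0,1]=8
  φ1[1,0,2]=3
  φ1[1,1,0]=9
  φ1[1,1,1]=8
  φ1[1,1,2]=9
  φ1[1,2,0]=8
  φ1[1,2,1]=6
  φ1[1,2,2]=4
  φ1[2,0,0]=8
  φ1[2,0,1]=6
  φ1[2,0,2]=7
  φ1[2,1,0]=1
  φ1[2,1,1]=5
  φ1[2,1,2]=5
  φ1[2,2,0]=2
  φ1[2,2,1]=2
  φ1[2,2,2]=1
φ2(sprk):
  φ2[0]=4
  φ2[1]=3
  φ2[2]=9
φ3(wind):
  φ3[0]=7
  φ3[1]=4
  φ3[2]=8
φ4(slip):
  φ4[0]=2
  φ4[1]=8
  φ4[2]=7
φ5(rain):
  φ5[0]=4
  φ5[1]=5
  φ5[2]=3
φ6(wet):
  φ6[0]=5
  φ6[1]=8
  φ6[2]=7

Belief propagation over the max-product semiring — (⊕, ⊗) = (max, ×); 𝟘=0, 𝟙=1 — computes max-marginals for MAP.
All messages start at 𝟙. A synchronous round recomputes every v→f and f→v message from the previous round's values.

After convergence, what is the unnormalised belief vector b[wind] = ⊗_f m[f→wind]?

init: all messages = 𝟙 over 3 values
r1 m[φ0→wind] = [8, 8, 9]
r1 m[φ0→slip] = [8, 9, 9]
r1 m[φ0→wet] = [9, 9, 8]
r1 m[φ1→rain] = [9, 9, 8]
r1 m[φ1→wet] = [9, 9, 9]
r1 m[φ1→sprk] = [9, 9, 9]
r1 m[φ2→sprk] = [4, 3, 9]
r1 m[φ3→wind] = [7, 4, 8]
r1 m[φ4→slip] = [2, 8, 7]
r1 m[φ5→rain] = [4, 5, 3]
r1 m[φ6→wet] = [5, 8, 7]
r1 m[wind→φ0] = [1, 1, 1]
r1 m[wind→φ3] = [1, 1, 1]
r1 m[slip→φ0] = [1, 1, 1]
r1 m[slip→φ4] = [1, 1, 1]
r1 m[rain→φ1] = [1, 1, 1]
r1 m[rain→φ5] = [1, 1, 1]
r1 m[wet→φ0] = [1, 1, 1]
r1 m[wet→φ1] = [1, 1, 1]
r1 m[wet→φ6] = [1, 1, 1]
r1 m[sprk→φ1] = [1, 1, 1]
r1 m[sprk→φ2] = [1, 1, 1]
r2 m[φ0→wind] = [8, 8, 9]
r2 m[φ0→slip] = [8, 9, 9]
r2 m[φ0→wet] = [9, 9, 8]
r2 m[φ1→rain] = [9, 9, 8]
r2 m[φ1→wet] = [9, 9, 9]
r2 m[φ1→sprk] = [9, 9, 9]
r2 m[φ2→sprk] = [4, 3, 9]
r2 m[φ3→wind] = [7, 4, 8]
r2 m[φ4→slip] = [2, 8, 7]
r2 m[φ5→rain] = [4, 5, 3]
r2 m[φ6→wet] = [5, 8, 7]
r2 m[wind→φ0] = [7, 4, 8]
r2 m[wind→φ3] = [8, 8, 9]
r2 m[slip→φ0] = [2, 8, 7]
r2 m[slip→φ4] = [8, 9, 9]
r2 m[rain→φ1] = [4, 5, 3]
r2 m[rain→φ5] = [9, 9, 8]
r2 m[wet→φ0] = [45, 72, 63]
r2 m[wet→φ1] = [45, 72, 56]
r2 m[wet→φ6] = [81, 81, 72]
r2 m[sprk→φ1] = [4, 3, 9]
r2 m[sprk→φ2] = [9, 9, 9]
r3 m[φ0→wind] = [4608, 3528, 4608]
r3 m[φ0→slip] = [3528, 4608, 5184]
r3 m[φ0→wet] = [576, 512, 512]
r3 m[φ1→rain] = [3888, 5832, 3240]
r3 m[φ1→wet] = [324, 405, 252]
r3 m[φ1→sprk] = [3240, 2880, 3240]
r3 m[φ2→sprk] = [4, 3, 9]
r3 m[φ3→wind] = [7, 4, 8]
r3 m[φ4→slip] = [2, 8, 7]
r3 m[φ5→rain] = [4, 5, 3]
r3 m[φ6→wet] = [5, 8, 7]
r3 m[wind→φ0] = [7, 4, 8]
r3 m[wind→φ3] = [8, 8, 9]
r3 m[slip→φ0] = [2, 8, 7]
r3 m[slip→φ4] = [8, 9, 9]
r3 m[rain→φ1] = [4, 5, 3]
r3 m[rain→φ5] = [9, 9, 8]
r3 m[wet→φ0] = [45, 72, 63]
r3 m[wet→φ1] = [45, 72, 56]
r3 m[wet→φ6] = [81, 81, 72]
r3 m[sprk→φ1] = [4, 3, 9]
r3 m[sprk→φ2] = [9, 9, 9]
r4 m[φ0→wind] = [4608, 3528, 4608]
r4 m[φ0→slip] = [3528, 4608, 5184]
r4 m[φ0→wet] = [576, 512, 512]
r4 m[φ1→rain] = [3888, 5832, 3240]
r4 m[φ1→wet] = [324, 405, 252]
r4 m[φ1→sprk] = [3240, 2880, 3240]
r4 m[φ2→sprk] = [4, 3, 9]
r4 m[φ3→wind] = [7, 4, 8]
r4 m[φ4→slip] = [2, 8, 7]
r4 m[φ5→rain] = [4, 5, 3]
r4 m[φ6→wet] = [5, 8, 7]
r4 m[wind→φ0] = [7, 4, 8]
r4 m[wind→φ3] = [4608, 3528, 4608]
r4 m[slip→φ0] = [2, 8, 7]
r4 m[slip→φ4] = [3528, 4608, 5184]
r4 m[rain→φ1] = [4, 5, 3]
r4 m[rain→φ5] = [3888, 5832, 3240]
r4 m[wet→φ0] = [1620, 3240, 1764]
r4 m[wet→φ1] = [2880, 4096, 3584]
r4 m[wet→φ6] = [186624, 207360, 129024]
r4 m[sprk→φ1] = [4, 3, 9]
r4 m[sprk→φ2] = [3240, 2880, 3240]
r5 m[φ0→wind] = [207360, 158760, 207360]
r5 m[φ0→slip] = [113400, 207360, 233280]
r5 m[φ0→wet] = [576, 512, 512]
r5 m[φ1→rain] = [233280, 331776, 184320]
r5 m[φ1→wet] = [324, 405, 252]
r5 m[φ1→sprk] = [184320, 163840, 184320]
r5 m[φ2→sprk] = [4, 3, 9]
r5 m[φ3→wind] = [7, 4, 8]
r5 m[φ4→slip] = [2, 8, 7]
r5 m[φ5→rain] = [4, 5, 3]
r5 m[φ6→wet] = [5, 8, 7]
r5 m[wind→φ0] = [7, 4, 8]
r5 m[wind→φ3] = [4608, 3528, 4608]
r5 m[slip→φ0] = [2, 8, 7]
r5 m[slip→φ4] = [3528, 4608, 5184]
r5 m[rain→φ1] = [4, 5, 3]
r5 m[rain→φ5] = [3888, 5832, 3240]
r5 m[wet→φ0] = [1620, 3240, 1764]
r5 m[wet→φ1] = [2880, 4096, 3584]
r5 m[wet→φ6] = [186624, 207360, 129024]
r5 m[sprk→φ1] = [4, 3, 9]
r5 m[sprk→φ2] = [3240, 2880, 3240]
r6 m[φ0→wind] = [207360, 158760, 207360]
r6 m[φ0→slip] = [113400, 207360, 233280]
r6 m[φ0→wet] = [576, 512, 512]
r6 m[φ1→rain] = [233280, 331776, 184320]
r6 m[φ1→wet] = [324, 405, 252]
r6 m[φ1→sprk] = [184320, 163840, 184320]
r6 m[φ2→sprk] = [4, 3, 9]
r6 m[φ3→wind] = [7, 4, 8]
r6 m[φ4→slip] = [2, 8, 7]
r6 m[φ5→rain] = [4, 5, 3]
r6 m[φ6→wet] = [5, 8, 7]
r6 m[wind→φ0] = [7, 4, 8]
r6 m[wind→φ3] = [207360, 158760, 207360]
r6 m[slip→φ0] = [2, 8, 7]
r6 m[slip→φ4] = [113400, 207360, 233280]
r6 m[rain→φ1] = [4, 5, 3]
r6 m[rain→φ5] = [233280, 331776, 184320]
r6 m[wet→φ0] = [1620, 3240, 1764]
r6 m[wet→φ1] = [2880, 4096, 3584]
r6 m[wet→φ6] = [186624, 207360, 129024]
r6 m[sprk→φ1] = [4, 3, 9]
r6 m[sprk→φ2] = [184320, 163840, 184320]
r7 m[φ0→wind] = [207360, 158760, 207360]
r7 m[φ0→slip] = [113400, 207360, 233280]
r7 m[φ0→wet] = [576, 512, 512]
r7 m[φ1→rain] = [233280, 331776, 184320]
r7 m[φ1→wet] = [324, 405, 252]
r7 m[φ1→sprk] = [184320, 163840, 184320]
r7 m[φ2→sprk] = [4, 3, 9]
r7 m[φ3→wind] = [7, 4, 8]
r7 m[φ4→slip] = [2, 8, 7]
r7 m[φ5→rain] = [4, 5, 3]
r7 m[φ6→wet] = [5, 8, 7]
r7 m[wind→φ0] = [7, 4, 8]
r7 m[wind→φ3] = [207360, 158760, 207360]
r7 m[slip→φ0] = [2, 8, 7]
r7 m[slip→φ4] = [113400, 207360, 233280]
r7 m[rain→φ1] = [4, 5, 3]
r7 m[rain→φ5] = [233280, 331776, 184320]
r7 m[wet→φ0] = [1620, 3240, 1764]
r7 m[wet→φ1] = [2880, 4096, 3584]
r7 m[wet→φ6] = [186624, 207360, 129024]
r7 m[sprk→φ1] = [4, 3, 9]
r7 m[sprk→φ2] = [184320, 163840, 184320]
fixed point reached at round 7
b[wind] = ⊗ incoming = [1451520, 635040, 1658880]

b[wind] = [1451520, 635040, 1658880]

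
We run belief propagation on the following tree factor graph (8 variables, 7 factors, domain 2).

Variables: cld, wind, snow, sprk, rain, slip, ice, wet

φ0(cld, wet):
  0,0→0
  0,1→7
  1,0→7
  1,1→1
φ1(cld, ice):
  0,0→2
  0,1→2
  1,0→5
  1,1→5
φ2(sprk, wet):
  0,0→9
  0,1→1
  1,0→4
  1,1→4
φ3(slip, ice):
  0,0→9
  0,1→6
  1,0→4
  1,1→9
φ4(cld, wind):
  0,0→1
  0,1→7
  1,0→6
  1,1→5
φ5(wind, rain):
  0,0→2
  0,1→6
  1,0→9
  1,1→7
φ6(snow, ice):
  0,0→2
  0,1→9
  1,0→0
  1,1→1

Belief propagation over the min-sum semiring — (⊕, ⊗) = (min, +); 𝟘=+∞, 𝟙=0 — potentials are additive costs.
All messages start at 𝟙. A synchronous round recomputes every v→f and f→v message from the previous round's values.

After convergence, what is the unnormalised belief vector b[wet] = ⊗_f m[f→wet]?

b[wet] = [13, 17]

init: all messages = 𝟙 over 2 values
r1 m[φ0→cld] = [0, 1]
r1 m[φ0→wet] = [0, 1]
r1 m[φ1→cld] = [2, 5]
r1 m[φ1→ice] = [2, 2]
r1 m[φ2→sprk] = [1, 4]
r1 m[φ2→wet] = [4, 1]
r1 m[φ3→slip] = [6, 4]
r1 m[φ3→ice] = [4, 6]
r1 m[φ4→cld] = [1, 5]
r1 m[φ4→wind] = [1, 5]
r1 m[φ5→wind] = [2, 7]
r1 m[φ5→rain] = [2, 6]
r1 m[φ6→snow] = [2, 0]
r1 m[φ6→ice] = [0, 1]
r1 m[cld→φ0] = [0, 0]
r1 m[cld→φ1] = [0, 0]
r1 m[cld→φ4] = [0, 0]
r1 m[wind→φ4] = [0, 0]
r1 m[wind→φ5] = [0, 0]
r1 m[snow→φ6] = [0, 0]
r1 m[sprk→φ2] = [0, 0]
r1 m[rain→φ5] = [0, 0]
r1 m[slip→φ3] = [0, 0]
r1 m[ice→φ1] = [0, 0]
r1 m[ice→φ3] = [0, 0]
r1 m[ice→φ6] = [0, 0]
r1 m[wet→φ0] = [0, 0]
r1 m[wet→φ2] = [0, 0]
r2 m[φ0→cld] = [0, 1]
r2 m[φ0→wet] = [0, 1]
r2 m[φ1→cld] = [2, 5]
r2 m[φ1→ice] = [2, 2]
r2 m[φ2→sprk] = [1, 4]
r2 m[φ2→wet] = [4, 1]
r2 m[φ3→slip] = [6, 4]
r2 m[φ3→ice] = [4, 6]
r2 m[φ4→cld] = [1, 5]
r2 m[φ4→wind] = [1, 5]
r2 m[φ5→wind] = [2, 7]
r2 m[φ5→rain] = [2, 6]
r2 m[φ6→snow] = [2, 0]
r2 m[φ6→ice] = [0, 1]
r2 m[cld→φ0] = [3, 10]
r2 m[cld→φ1] = [1, 6]
r2 m[cld→φ4] = [2, 6]
r2 m[wind→φ4] = [2, 7]
r2 m[wind→φ5] = [1, 5]
r2 m[snow→φ6] = [0, 0]
r2 m[sprk→φ2] = [0, 0]
r2 m[rain→φ5] = [0, 0]
r2 m[slip→φ3] = [0, 0]
r2 m[ice→φ1] = [4, 7]
r2 m[ice→φ3] = [2, 3]
r2 m[ice→φ6] = [6, 8]
r2 m[wet→φ0] = [4, 1]
r2 m[wet→φ2] = [0, 1]
r3 m[φ0→cld] = [4, 2]
r3 m[φ0→wet] = [3, 10]
r3 m[φ1→cld] = [6, 9]
r3 m[φ1→ice] = [3, 3]
r3 m[φ2→sprk] = [2, 4]
r3 m[φ2→wet] = [4, 1]
r3 m[φ3→slip] = [9, 6]
r3 m[φ3→ice] = [4, 6]
r3 m[φ4→cld] = [3, 8]
r3 m[φ4→wind] = [3, 9]
r3 m[φ5→wind] = [2, 7]
r3 m[φ5→rain] = [3, 7]
r3 m[φ6→snow] = [8, 6]
r3 m[φ6→ice] = [0, 1]
r3 m[cld→φ0] = [3, 10]
r3 m[cld→φ1] = [1, 6]
r3 m[cld→φ4] = [2, 6]
r3 m[wind→φ4] = [2, 7]
r3 m[wind→φ5] = [1, 5]
r3 m[snow→φ6] = [0, 0]
r3 m[sprk→φ2] = [0, 0]
r3 m[rain→φ5] = [0, 0]
r3 m[slip→φ3] = [0, 0]
r3 m[ice→φ1] = [4, 7]
r3 m[ice→φ3] = [2, 3]
r3 m[ice→φ6] = [6, 8]
r3 m[wet→φ0] = [4, 1]
r3 m[wet→φ2] = [0, 1]
r4 m[φ0→cld] = [4, 2]
r4 m[φ0→wet] = [3, 10]
r4 m[φ1→cld] = [6, 9]
r4 m[φ1→ice] = [3, 3]
r4 m[φ2→sprk] = [2, 4]
r4 m[φ2→wet] = [4, 1]
r4 m[φ3→slip] = [9, 6]
r4 m[φ3→ice] = [4, 6]
r4 m[φ4→cld] = [3, 8]
r4 m[φ4→wind] = [3, 9]
r4 m[φ5→wind] = [2, 7]
r4 m[φ5→rain] = [3, 7]
r4 m[φ6→snow] = [8, 6]
r4 m[φ6→ice] = [0, 1]
r4 m[cld→φ0] = [9, 17]
r4 m[cld→φ1] = [7, 10]
r4 m[cld→φ4] = [10, 11]
r4 m[wind→φ4] = [2, 7]
r4 m[wind→φ5] = [3, 9]
r4 m[snow→φ6] = [0, 0]
r4 m[sprk→φ2] = [0, 0]
r4 m[rain→φ5] = [0, 0]
r4 m[slip→φ3] = [0, 0]
r4 m[ice→φ1] = [4, 7]
r4 m[ice→φ3] = [3, 4]
r4 m[ice→φ6] = [7, 9]
r4 m[wet→φ0] = [4, 1]
r4 m[wet→φ2] = [3, 10]
r5 m[φ0→cld] = [4, 2]
r5 m[φ0→wet] = [9, 16]
r5 m[φ1→cld] = [6, 9]
r5 m[φ1→ice] = [9, 9]
r5 m[φ2→sprk] = [11, 7]
r5 m[φ2→wet] = [4, 1]
r5 m[φ3→slip] = [10, 7]
r5 m[φ3→ice] = [4, 6]
r5 m[φ4→cld] = [3, 8]
r5 m[φ4→wind] = [11, 16]
r5 m[φ5→wind] = [2, 7]
r5 m[φ5→rain] = [5, 9]
r5 m[φ6→snow] = [9, 7]
r5 m[φ6→ice] = [0, 1]
r5 m[cld→φ0] = [9, 17]
r5 m[cld→φ1] = [7, 10]
r5 m[cld→φ4] = [10, 11]
r5 m[wind→φ4] = [2, 7]
r5 m[wind→φ5] = [3, 9]
r5 m[snow→φ6] = [0, 0]
r5 m[sprk→φ2] = [0, 0]
r5 m[rain→φ5] = [0, 0]
r5 m[slip→φ3] = [0, 0]
r5 m[ice→φ1] = [4, 7]
r5 m[ice→φ3] = [3, 4]
r5 m[ice→φ6] = [7, 9]
r5 m[wet→φ0] = [4, 1]
r5 m[wet→φ2] = [3, 10]
r6 m[φ0→cld] = [4, 2]
r6 m[φ0→wet] = [9, 16]
r6 m[φ1→cld] = [6, 9]
r6 m[φ1→ice] = [9, 9]
r6 m[φ2→sprk] = [11, 7]
r6 m[φ2→wet] = [4, 1]
r6 m[φ3→slip] = [10, 7]
r6 m[φ3→ice] = [4, 6]
r6 m[φ4→cld] = [3, 8]
r6 m[φ4→wind] = [11, 16]
r6 m[φ5→wind] = [2, 7]
r6 m[φ5→rain] = [5, 9]
r6 m[φ6→snow] = [9, 7]
r6 m[φ6→ice] = [0, 1]
r6 m[cld→φ0] = [9, 17]
r6 m[cld→φ1] = [7, 10]
r6 m[cld→φ4] = [10, 11]
r6 m[wind→φ4] = [2, 7]
r6 m[wind→φ5] = [11, 16]
r6 m[snow→φ6] = [0, 0]
r6 m[sprk→φ2] = [0, 0]
r6 m[rain→φ5] = [0, 0]
r6 m[slip→φ3] = [0, 0]
r6 m[ice→φ1] = [4, 7]
r6 m[ice→φ3] = [9, 10]
r6 m[ice→φ6] = [13, 15]
r6 m[wet→φ0] = [4, 1]
r6 m[wet→φ2] = [9, 16]
r7 m[φ0→cld] = [4, 2]
r7 m[φ0→wet] = [9, 16]
r7 m[φ1→cld] = [6, 9]
r7 m[φ1→ice] = [9, 9]
r7 m[φ2→sprk] = [17, 13]
r7 m[φ2→wet] = [4, 1]
r7 m[φ3→slip] = [16, 13]
r7 m[φ3→ice] = [4, 6]
r7 m[φ4→cld] = [3, 8]
r7 m[φ4→wind] = [11, 16]
r7 m[φ5→wind] = [2, 7]
r7 m[φ5→rain] = [13, 17]
r7 m[φ6→snow] = [15, 13]
r7 m[φ6→ice] = [0, 1]
r7 m[cld→φ0] = [9, 17]
r7 m[cld→φ1] = [7, 10]
r7 m[cld→φ4] = [10, 11]
r7 m[wind→φ4] = [2, 7]
r7 m[wind→φ5] = [11, 16]
r7 m[snow→φ6] = [0, 0]
r7 m[sprk→φ2] = [0, 0]
r7 m[rain→φ5] = [0, 0]
r7 m[slip→φ3] = [0, 0]
r7 m[ice→φ1] = [4, 7]
r7 m[ice→φ3] = [9, 10]
r7 m[ice→φ6] = [13, 15]
r7 m[wet→φ0] = [4, 1]
r7 m[wet→φ2] = [9, 16]
r8 m[φ0→cld] = [4, 2]
r8 m[φ0→wet] = [9, 16]
r8 m[φ1→cld] = [6, 9]
r8 m[φ1→ice] = [9, 9]
r8 m[φ2→sprk] = [17, 13]
r8 m[φ2→wet] = [4, 1]
r8 m[φ3→slip] = [16, 13]
r8 m[φ3→ice] = [4, 6]
r8 m[φ4→cld] = [3, 8]
r8 m[φ4→wind] = [11, 16]
r8 m[φ5→wind] = [2, 7]
r8 m[φ5→rain] = [13, 17]
r8 m[φ6→snow] = [15, 13]
r8 m[φ6→ice] = [0, 1]
r8 m[cld→φ0] = [9, 17]
r8 m[cld→φ1] = [7, 10]
r8 m[cld→φ4] = [10, 11]
r8 m[wind→φ4] = [2, 7]
r8 m[wind→φ5] = [11, 16]
r8 m[snow→φ6] = [0, 0]
r8 m[sprk→φ2] = [0, 0]
r8 m[rain→φ5] = [0, 0]
r8 m[slip→φ3] = [0, 0]
r8 m[ice→φ1] = [4, 7]
r8 m[ice→φ3] = [9, 10]
r8 m[ice→φ6] = [13, 15]
r8 m[wet→φ0] = [4, 1]
r8 m[wet→φ2] = [9, 16]
fixed point reached at round 8
b[wet] = ⊗ incoming = [13, 17]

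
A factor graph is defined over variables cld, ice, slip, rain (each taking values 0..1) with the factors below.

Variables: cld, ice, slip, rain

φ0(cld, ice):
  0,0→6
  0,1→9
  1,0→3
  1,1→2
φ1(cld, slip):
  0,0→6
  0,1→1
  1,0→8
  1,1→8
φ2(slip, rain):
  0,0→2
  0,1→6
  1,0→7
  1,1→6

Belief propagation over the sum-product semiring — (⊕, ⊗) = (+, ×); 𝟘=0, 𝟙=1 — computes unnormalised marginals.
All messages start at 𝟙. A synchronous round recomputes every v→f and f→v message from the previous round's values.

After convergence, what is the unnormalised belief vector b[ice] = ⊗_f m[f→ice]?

init: all messages = 𝟙 over 2 values
r1 m[φ0→cld] = [15, 5]
r1 m[φ0→ice] = [9, 11]
r1 m[φ1→cld] = [7, 16]
r1 m[φ1→slip] = [14, 9]
r1 m[φ2→slip] = [8, 13]
r1 m[φ2→rain] = [9, 12]
r1 m[cld→φ0] = [1, 1]
r1 m[cld→φ1] = [1, 1]
r1 m[ice→φ0] = [1, 1]
r1 m[slip→φ1] = [1, 1]
r1 m[slip→φ2] = [1, 1]
r1 m[rain→φ2] = [1, 1]
r2 m[φ0→cld] = [15, 5]
r2 m[φ0→ice] = [9, 11]
r2 m[φ1→cld] = [7, 16]
r2 m[φ1→slip] = [14, 9]
r2 m[φ2→slip] = [8, 13]
r2 m[φ2→rain] = [9, 12]
r2 m[cld→φ0] = [7, 16]
r2 m[cld→φ1] = [15, 5]
r2 m[ice→φ0] = [1, 1]
r2 m[slip→φ1] = [8, 13]
r2 m[slip→φ2] = [14, 9]
r2 m[rain→φ2] = [1, 1]
r3 m[φ0→cld] = [15, 5]
r3 m[φ0→ice] = [90, 95]
r3 m[φ1→cld] = [61, 168]
r3 m[φ1→slip] = [130, 55]
r3 m[φ2→slip] = [8, 13]
r3 m[φ2→rain] = [91, 138]
r3 m[cld→φ0] = [7, 16]
r3 m[cld→φ1] = [15, 5]
r3 m[ice→φ0] = [1, 1]
r3 m[slip→φ1] = [8, 13]
r3 m[slip→φ2] = [14, 9]
r3 m[rain→φ2] = [1, 1]
r4 m[φ0→cld] = [15, 5]
r4 m[φ0→ice] = [90, 95]
r4 m[φ1→cld] = [61, 168]
r4 m[φ1→slip] = [130, 55]
r4 m[φ2→slip] = [8, 13]
r4 m[φ2→rain] = [91, 138]
r4 m[cld→φ0] = [61, 168]
r4 m[cld→φ1] = [15, 5]
r4 m[ice→φ0] = [1, 1]
r4 m[slip→φ1] = [8, 13]
r4 m[slip→φ2] = [130, 55]
r4 m[rain→φ2] = [1, 1]
r5 m[φ0→cld] = [15, 5]
r5 m[φ0→ice] = [870, 885]
r5 m[φ1→cld] = [61, 168]
r5 m[φ1→slip] = [130, 55]
r5 m[φ2→slip] = [8, 13]
r5 m[φ2→rain] = [645, 1110]
r5 m[cld→φ0] = [61, 168]
r5 m[cld→φ1] = [15, 5]
r5 m[ice→φ0] = [1, 1]
r5 m[slip→φ1] = [8, 13]
r5 m[slip→φ2] = [130, 55]
r5 m[rain→φ2] = [1, 1]
r6 m[φ0→cld] = [15, 5]
r6 m[φ0→ice] = [870, 885]
r6 m[φ1→cld] = [61, 168]
r6 m[φ1→slip] = [130, 55]
r6 m[φ2→slip] = [8, 13]
r6 m[φ2→rain] = [645, 1110]
r6 m[cld→φ0] = [61, 168]
r6 m[cld→φ1] = [15, 5]
r6 m[ice→φ0] = [1, 1]
r6 m[slip→φ1] = [8, 13]
r6 m[slip→φ2] = [130, 55]
r6 m[rain→φ2] = [1, 1]
fixed point reached at round 6
b[ice] = ⊗ incoming = [870, 885]

b[ice] = [870, 885]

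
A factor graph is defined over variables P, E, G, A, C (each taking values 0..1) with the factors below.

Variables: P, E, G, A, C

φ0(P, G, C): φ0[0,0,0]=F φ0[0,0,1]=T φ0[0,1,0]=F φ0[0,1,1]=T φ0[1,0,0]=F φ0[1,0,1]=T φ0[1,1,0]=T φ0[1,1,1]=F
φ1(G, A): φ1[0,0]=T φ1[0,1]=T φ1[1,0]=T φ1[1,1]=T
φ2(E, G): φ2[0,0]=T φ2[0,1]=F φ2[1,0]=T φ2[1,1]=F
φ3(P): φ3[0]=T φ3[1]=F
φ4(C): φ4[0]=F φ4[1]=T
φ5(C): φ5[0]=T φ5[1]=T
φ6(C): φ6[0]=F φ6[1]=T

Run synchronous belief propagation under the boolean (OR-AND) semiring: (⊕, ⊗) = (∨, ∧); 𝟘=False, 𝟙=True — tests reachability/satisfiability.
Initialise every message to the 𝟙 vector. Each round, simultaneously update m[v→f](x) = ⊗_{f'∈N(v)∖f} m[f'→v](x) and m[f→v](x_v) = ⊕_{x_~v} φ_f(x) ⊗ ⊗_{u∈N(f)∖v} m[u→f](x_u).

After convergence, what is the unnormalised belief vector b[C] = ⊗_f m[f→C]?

init: all messages = 𝟙 over 2 values
r1 m[φ0→P] = [T, T]
r1 m[φ0→G] = [T, T]
r1 m[φ0→C] = [T, T]
r1 m[φ1→G] = [T, T]
r1 m[φ1→A] = [T, T]
r1 m[φ2→E] = [T, T]
r1 m[φ2→G] = [T, F]
r1 m[φ3→P] = [T, F]
r1 m[φ4→C] = [F, T]
r1 m[φ5→C] = [T, T]
r1 m[φ6→C] = [F, T]
r1 m[P→φ0] = [T, T]
r1 m[P→φ3] = [T, T]
r1 m[E→φ2] = [T, T]
r1 m[G→φ0] = [T, T]
r1 m[G→φ1] = [T, T]
r1 m[G→φ2] = [T, T]
r1 m[A→φ1] = [T, T]
r1 m[C→φ0] = [T, T]
r1 m[C→φ4] = [T, T]
r1 m[C→φ5] = [T, T]
r1 m[C→φ6] = [T, T]
r2 m[φ0→P] = [T, T]
r2 m[φ0→G] = [T, T]
r2 m[φ0→C] = [T, T]
r2 m[φ1→G] = [T, T]
r2 m[φ1→A] = [T, T]
r2 m[φ2→E] = [T, T]
r2 m[φ2→G] = [T, F]
r2 m[φ3→P] = [T, F]
r2 m[φ4→C] = [F, T]
r2 m[φ5→C] = [T, T]
r2 m[φ6→C] = [F, T]
r2 m[P→φ0] = [T, F]
r2 m[P→φ3] = [T, T]
r2 m[E→φ2] = [T, T]
r2 m[G→φ0] = [T, F]
r2 m[G→φ1] = [T, F]
r2 m[G→φ2] = [T, T]
r2 m[A→φ1] = [T, T]
r2 m[C→φ0] = [F, T]
r2 m[C→φ4] = [F, T]
r2 m[C→φ5] = [F, T]
r2 m[C→φ6] = [F, T]
r3 m[φ0→P] = [T, T]
r3 m[φ0→G] = [T, T]
r3 m[φ0→C] = [F, T]
r3 m[φ1→G] = [T, T]
r3 m[φ1→A] = [T, T]
r3 m[φ2→E] = [T, T]
r3 m[φ2→G] = [T, F]
r3 m[φ3→P] = [T, F]
r3 m[φ4→C] = [F, T]
r3 m[φ5→C] = [T, T]
r3 m[φ6→C] = [F, T]
r3 m[P→φ0] = [T, F]
r3 m[P→φ3] = [T, T]
r3 m[E→φ2] = [T, T]
r3 m[G→φ0] = [T, F]
r3 m[G→φ1] = [T, F]
r3 m[G→φ2] = [T, T]
r3 m[A→φ1] = [T, T]
r3 m[C→φ0] = [F, T]
r3 m[C→φ4] = [F, T]
r3 m[C→φ5] = [F, T]
r3 m[C→φ6] = [F, T]
r4 m[φ0→P] = [T, T]
r4 m[φ0→G] = [T, T]
r4 m[φ0→C] = [F, T]
r4 m[φ1→G] = [T, T]
r4 m[φ1→A] = [T, T]
r4 m[φ2→E] = [T, T]
r4 m[φ2→G] = [T, F]
r4 m[φ3→P] = [T, F]
r4 m[φ4→C] = [F, T]
r4 m[φ5→C] = [T, T]
r4 m[φ6→C] = [F, T]
r4 m[P→φ0] = [T, F]
r4 m[P→φ3] = [T, T]
r4 m[E→φ2] = [T, T]
r4 m[G→φ0] = [T, F]
r4 m[G→φ1] = [T, F]
r4 m[G→φ2] = [T, T]
r4 m[A→φ1] = [T, T]
r4 m[C→φ0] = [F, T]
r4 m[C→φ4] = [F, T]
r4 m[C→φ5] = [F, T]
r4 m[C→φ6] = [F, T]
fixed point reached at round 4
b[C] = ⊗ incoming = [F, T]

b[C] = [F, T]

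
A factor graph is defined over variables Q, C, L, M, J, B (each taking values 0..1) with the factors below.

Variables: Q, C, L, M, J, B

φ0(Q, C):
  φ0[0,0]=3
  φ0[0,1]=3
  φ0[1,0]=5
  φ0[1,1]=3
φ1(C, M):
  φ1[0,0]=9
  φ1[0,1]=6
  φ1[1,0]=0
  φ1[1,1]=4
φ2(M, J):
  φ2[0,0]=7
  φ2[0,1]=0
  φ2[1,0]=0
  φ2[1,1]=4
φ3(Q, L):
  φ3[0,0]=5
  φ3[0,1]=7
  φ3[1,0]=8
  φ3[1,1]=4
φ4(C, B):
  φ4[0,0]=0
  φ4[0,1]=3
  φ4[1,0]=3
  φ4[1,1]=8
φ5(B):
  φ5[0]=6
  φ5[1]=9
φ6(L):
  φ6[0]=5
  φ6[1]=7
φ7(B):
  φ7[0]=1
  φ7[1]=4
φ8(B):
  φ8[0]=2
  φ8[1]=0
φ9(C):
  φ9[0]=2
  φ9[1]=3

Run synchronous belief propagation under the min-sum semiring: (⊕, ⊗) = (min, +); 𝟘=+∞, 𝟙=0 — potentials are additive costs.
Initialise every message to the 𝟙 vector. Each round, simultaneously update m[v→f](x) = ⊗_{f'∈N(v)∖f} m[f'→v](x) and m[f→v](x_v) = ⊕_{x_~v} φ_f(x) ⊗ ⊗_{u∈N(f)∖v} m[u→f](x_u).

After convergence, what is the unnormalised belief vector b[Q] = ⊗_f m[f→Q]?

b[Q] = [28, 29]

init: all messages = 𝟙 over 2 values
r1 m[φ0→Q] = [3, 3]
r1 m[φ0→C] = [3, 3]
r1 m[φ1→C] = [6, 0]
r1 m[φ1→M] = [0, 4]
r1 m[φ2→M] = [0, 0]
r1 m[φ2→J] = [0, 0]
r1 m[φ3→Q] = [5, 4]
r1 m[φ3→L] = [5, 4]
r1 m[φ4→C] = [0, 3]
r1 m[φ4→B] = [0, 3]
r1 m[φ5→B] = [6, 9]
r1 m[φ6→L] = [5, 7]
r1 m[φ7→B] = [1, 4]
r1 m[φ8→B] = [2, 0]
r1 m[φ9→C] = [2, 3]
r1 m[Q→φ0] = [0, 0]
r1 m[Q→φ3] = [0, 0]
r1 m[C→φ0] = [0, 0]
r1 m[C→φ1] = [0, 0]
r1 m[C→φ4] = [0, 0]
r1 m[C→φ9] = [0, 0]
r1 m[L→φ3] = [0, 0]
r1 m[L→φ6] = [0, 0]
r1 m[M→φ1] = [0, 0]
r1 m[M→φ2] = [0, 0]
r1 m[J→φ2] = [0, 0]
r1 m[B→φ4] = [0, 0]
r1 m[B→φ5] = [0, 0]
r1 m[B→φ7] = [0, 0]
r1 m[B→φ8] = [0, 0]
r2 m[φ0→Q] = [3, 3]
r2 m[φ0→C] = [3, 3]
r2 m[φ1→C] = [6, 0]
r2 m[φ1→M] = [0, 4]
r2 m[φ2→M] = [0, 0]
r2 m[φ2→J] = [0, 0]
r2 m[φ3→Q] = [5, 4]
r2 m[φ3→L] = [5, 4]
r2 m[φ4→C] = [0, 3]
r2 m[φ4→B] = [0, 3]
r2 m[φ5→B] = [6, 9]
r2 m[φ6→L] = [5, 7]
r2 m[φ7→B] = [1, 4]
r2 m[φ8→B] = [2, 0]
r2 m[φ9→C] = [2, 3]
r2 m[Q→φ0] = [5, 4]
r2 m[Q→φ3] = [3, 3]
r2 m[C→φ0] = [8, 6]
r2 m[C→φ1] = [5, 9]
r2 m[C→φ4] = [11, 6]
r2 m[C→φ9] = [9, 6]
r2 m[L→φ3] = [5, 7]
r2 m[L→φ6] = [5, 4]
r2 m[M→φ1] = [0, 0]
r2 m[M→φ2] = [0, 4]
r2 m[J→φ2] = [0, 0]
r2 m[B→φ4] = [9, 13]
r2 m[B→φ5] = [3, 7]
r2 m[B→φ7] = [8, 12]
r2 m[B→φ8] = [7, 16]
r3 m[φ0→Q] = [9, 9]
r3 m[φ0→C] = [8, 7]
r3 m[φ1→C] = [6, 0]
r3 m[φ1→M] = [9, 11]
r3 m[φ2→M] = [0, 0]
r3 m[φ2→J] = [4, 0]
r3 m[φ3→Q] = [10, 11]
r3 m[φ3→L] = [8, 7]
r3 m[φ4→C] = [9, 12]
r3 m[φ4→B] = [9, 14]
r3 m[φ5→B] = [6, 9]
r3 m[φ6→L] = [5, 7]
r3 m[φ7→B] = [1, 4]
r3 m[φ8→B] = [2, 0]
r3 m[φ9→C] = [2, 3]
r3 m[Q→φ0] = [5, 4]
r3 m[Q→φ3] = [3, 3]
r3 m[C→φ0] = [8, 6]
r3 m[C→φ1] = [5, 9]
r3 m[C→φ4] = [11, 6]
r3 m[C→φ9] = [9, 6]
r3 m[L→φ3] = [5, 7]
r3 m[L→φ6] = [5, 4]
r3 m[M→φ1] = [0, 0]
r3 m[M→φ2] = [0, 4]
r3 m[J→φ2] = [0, 0]
r3 m[B→φ4] = [9, 13]
r3 m[B→φ5] = [3, 7]
r3 m[B→φ7] = [8, 12]
r3 m[B→φ8] = [7, 16]
r4 m[φ0→Q] = [9, 9]
r4 m[φ0→C] = [8, 7]
r4 m[φ1→C] = [6, 0]
r4 m[φ1→M] = [9, 11]
r4 m[φ2→M] = [0, 0]
r4 m[φ2→J] = [4, 0]
r4 m[φ3→Q] = [10, 11]
r4 m[φ3→L] = [8, 7]
r4 m[φ4→C] = [9, 12]
r4 m[φ4→B] = [9, 14]
r4 m[φ5→B] = [6, 9]
r4 m[φ6→L] = [5, 7]
r4 m[φ7→B] = [1, 4]
r4 m[φ8→B] = [2, 0]
r4 m[φ9→C] = [2, 3]
r4 m[Q→φ0] = [10, 11]
r4 m[Q→φ3] = [9, 9]
r4 m[C→φ0] = [17, 15]
r4 m[C→φ1] = [19, 22]
r4 m[C→φ4] = [16, 10]
r4 m[C→φ9] = [23, 19]
r4 m[L→φ3] = [5, 7]
r4 m[L→φ6] = [8, 7]
r4 m[M→φ1] = [0, 0]
r4 m[M→φ2] = [9, 11]
r4 m[J→φ2] = [0, 0]
r4 m[B→φ4] = [9, 13]
r4 m[B→φ5] = [12, 18]
r4 m[B→φ7] = [17, 23]
r4 m[B→φ8] = [16, 27]
r5 m[φ0→Q] = [18, 18]
r5 m[φ0→C] = [13, 13]
r5 m[φ1→C] = [6, 0]
r5 m[φ1→M] = [22, 25]
r5 m[φ2→M] = [0, 0]
r5 m[φ2→J] = [11, 9]
r5 m[φ3→Q] = [10, 11]
r5 m[φ3→L] = [14, 13]
r5 m[φ4→C] = [9, 12]
r5 m[φ4→B] = [13, 18]
r5 m[φ5→B] = [6, 9]
r5 m[φ6→L] = [5, 7]
r5 m[φ7→B] = [1, 4]
r5 m[φ8→B] = [2, 0]
r5 m[φ9→C] = [2, 3]
r5 m[Q→φ0] = [10, 11]
r5 m[Q→φ3] = [9, 9]
r5 m[C→φ0] = [17, 15]
r5 m[C→φ1] = [19, 22]
r5 m[C→φ4] = [16, 10]
r5 m[C→φ9] = [23, 19]
r5 m[L→φ3] = [5, 7]
r5 m[L→φ6] = [8, 7]
r5 m[M→φ1] = [0, 0]
r5 m[M→φ2] = [9, 11]
r5 m[J→φ2] = [0, 0]
r5 m[B→φ4] = [9, 13]
r5 m[B→φ5] = [12, 18]
r5 m[B→φ7] = [17, 23]
r5 m[B→φ8] = [16, 27]
r6 m[φ0→Q] = [18, 18]
r6 m[φ0→C] = [13, 13]
r6 m[φ1→C] = [6, 0]
r6 m[φ1→M] = [22, 25]
r6 m[φ2→M] = [0, 0]
r6 m[φ2→J] = [11, 9]
r6 m[φ3→Q] = [10, 11]
r6 m[φ3→L] = [14, 13]
r6 m[φ4→C] = [9, 12]
r6 m[φ4→B] = [13, 18]
r6 m[φ5→B] = [6, 9]
r6 m[φ6→L] = [5, 7]
r6 m[φ7→B] = [1, 4]
r6 m[φ8→B] = [2, 0]
r6 m[φ9→C] = [2, 3]
r6 m[Q→φ0] = [10, 11]
r6 m[Q→φ3] = [18, 18]
r6 m[C→φ0] = [17, 15]
r6 m[C→φ1] = [24, 28]
r6 m[C→φ4] = [21, 16]
r6 m[C→φ9] = [28, 25]
r6 m[L→φ3] = [5, 7]
r6 m[L→φ6] = [14, 13]
r6 m[M→φ1] = [0, 0]
r6 m[M→φ2] = [22, 25]
r6 m[J→φ2] = [0, 0]
r6 m[B→φ4] = [9, 13]
r6 m[B→φ5] = [16, 22]
r6 m[B→φ7] = [21, 27]
r6 m[B→φ8] = [20, 31]
r7 m[φ0→Q] = [18, 18]
r7 m[φ0→C] = [13, 13]
r7 m[φ1→C] = [6, 0]
r7 m[φ1→M] = [28, 30]
r7 m[φ2→M] = [0, 0]
r7 m[φ2→J] = [25, 22]
r7 m[φ3→Q] = [10, 11]
r7 m[φ3→L] = [23, 22]
r7 m[φ4→C] = [9, 12]
r7 m[φ4→B] = [19, 24]
r7 m[φ5→B] = [6, 9]
r7 m[φ6→L] = [5, 7]
r7 m[φ7→B] = [1, 4]
r7 m[φ8→B] = [2, 0]
r7 m[φ9→C] = [2, 3]
r7 m[Q→φ0] = [10, 11]
r7 m[Q→φ3] = [18, 18]
r7 m[C→φ0] = [17, 15]
r7 m[C→φ1] = [24, 28]
r7 m[C→φ4] = [21, 16]
r7 m[C→φ9] = [28, 25]
r7 m[L→φ3] = [5, 7]
r7 m[L→φ6] = [14, 13]
r7 m[M→φ1] = [0, 0]
r7 m[M→φ2] = [22, 25]
r7 m[J→φ2] = [0, 0]
r7 m[B→φ4] = [9, 13]
r7 m[B→φ5] = [16, 22]
r7 m[B→φ7] = [21, 27]
r7 m[B→φ8] = [20, 31]
r8 m[φ0→Q] = [18, 18]
r8 m[φ0→C] = [13, 13]
r8 m[φ1→C] = [6, 0]
r8 m[φ1→M] = [28, 30]
r8 m[φ2→M] = [0, 0]
r8 m[φ2→J] = [25, 22]
r8 m[φ3→Q] = [10, 11]
r8 m[φ3→L] = [23, 22]
r8 m[φ4→C] = [9, 12]
r8 m[φ4→B] = [19, 24]
r8 m[φ5→B] = [6, 9]
r8 m[φ6→L] = [5, 7]
r8 m[φ7→B] = [1, 4]
r8 m[φ8→B] = [2, 0]
r8 m[φ9→C] = [2, 3]
r8 m[Q→φ0] = [10, 11]
r8 m[Q→φ3] = [18, 18]
r8 m[C→φ0] = [17, 15]
r8 m[C→φ1] = [24, 28]
r8 m[C→φ4] = [21, 16]
r8 m[C→φ9] = [28, 25]
r8 m[L→φ3] = [5, 7]
r8 m[L→φ6] = [23, 22]
r8 m[M→φ1] = [0, 0]
r8 m[M→φ2] = [28, 30]
r8 m[J→φ2] = [0, 0]
r8 m[B→φ4] = [9, 13]
r8 m[B→φ5] = [22, 28]
r8 m[B→φ7] = [27, 33]
r8 m[B→φ8] = [26, 37]
r9 m[φ0→Q] = [18, 18]
r9 m[φ0→C] = [13, 13]
r9 m[φ1→C] = [6, 0]
r9 m[φ1→M] = [28, 30]
r9 m[φ2→M] = [0, 0]
r9 m[φ2→J] = [30, 28]
r9 m[φ3→Q] = [10, 11]
r9 m[φ3→L] = [23, 22]
r9 m[φ4→C] = [9, 12]
r9 m[φ4→B] = [19, 24]
r9 m[φ5→B] = [6, 9]
r9 m[φ6→L] = [5, 7]
r9 m[φ7→B] = [1, 4]
r9 m[φ8→B] = [2, 0]
r9 m[φ9→C] = [2, 3]
r9 m[Q→φ0] = [10, 11]
r9 m[Q→φ3] = [18, 18]
r9 m[C→φ0] = [17, 15]
r9 m[C→φ1] = [24, 28]
r9 m[C→φ4] = [21, 16]
r9 m[C→φ9] = [28, 25]
r9 m[L→φ3] = [5, 7]
r9 m[L→φ6] = [23, 22]
r9 m[M→φ1] = [0, 0]
r9 m[M→φ2] = [28, 30]
r9 m[J→φ2] = [0, 0]
r9 m[B→φ4] = [9, 13]
r9 m[B→φ5] = [22, 28]
r9 m[B→φ7] = [27, 33]
r9 m[B→φ8] = [26, 37]
r10 m[φ0→Q] = [18, 18]
r10 m[φ0→C] = [13, 13]
r10 m[φ1→C] = [6, 0]
r10 m[φ1→M] = [28, 30]
r10 m[φ2→M] = [0, 0]
r10 m[φ2→J] = [30, 28]
r10 m[φ3→Q] = [10, 11]
r10 m[φ3→L] = [23, 22]
r10 m[φ4→C] = [9, 12]
r10 m[φ4→B] = [19, 24]
r10 m[φ5→B] = [6, 9]
r10 m[φ6→L] = [5, 7]
r10 m[φ7→B] = [1, 4]
r10 m[φ8→B] = [2, 0]
r10 m[φ9→C] = [2, 3]
r10 m[Q→φ0] = [10, 11]
r10 m[Q→φ3] = [18, 18]
r10 m[C→φ0] = [17, 15]
r10 m[C→φ1] = [24, 28]
r10 m[C→φ4] = [21, 16]
r10 m[C→φ9] = [28, 25]
r10 m[L→φ3] = [5, 7]
r10 m[L→φ6] = [23, 22]
r10 m[M→φ1] = [0, 0]
r10 m[M→φ2] = [28, 30]
r10 m[J→φ2] = [0, 0]
r10 m[B→φ4] = [9, 13]
r10 m[B→φ5] = [22, 28]
r10 m[B→φ7] = [27, 33]
r10 m[B→φ8] = [26, 37]
fixed point reached at round 10
b[Q] = ⊗ incoming = [28, 29]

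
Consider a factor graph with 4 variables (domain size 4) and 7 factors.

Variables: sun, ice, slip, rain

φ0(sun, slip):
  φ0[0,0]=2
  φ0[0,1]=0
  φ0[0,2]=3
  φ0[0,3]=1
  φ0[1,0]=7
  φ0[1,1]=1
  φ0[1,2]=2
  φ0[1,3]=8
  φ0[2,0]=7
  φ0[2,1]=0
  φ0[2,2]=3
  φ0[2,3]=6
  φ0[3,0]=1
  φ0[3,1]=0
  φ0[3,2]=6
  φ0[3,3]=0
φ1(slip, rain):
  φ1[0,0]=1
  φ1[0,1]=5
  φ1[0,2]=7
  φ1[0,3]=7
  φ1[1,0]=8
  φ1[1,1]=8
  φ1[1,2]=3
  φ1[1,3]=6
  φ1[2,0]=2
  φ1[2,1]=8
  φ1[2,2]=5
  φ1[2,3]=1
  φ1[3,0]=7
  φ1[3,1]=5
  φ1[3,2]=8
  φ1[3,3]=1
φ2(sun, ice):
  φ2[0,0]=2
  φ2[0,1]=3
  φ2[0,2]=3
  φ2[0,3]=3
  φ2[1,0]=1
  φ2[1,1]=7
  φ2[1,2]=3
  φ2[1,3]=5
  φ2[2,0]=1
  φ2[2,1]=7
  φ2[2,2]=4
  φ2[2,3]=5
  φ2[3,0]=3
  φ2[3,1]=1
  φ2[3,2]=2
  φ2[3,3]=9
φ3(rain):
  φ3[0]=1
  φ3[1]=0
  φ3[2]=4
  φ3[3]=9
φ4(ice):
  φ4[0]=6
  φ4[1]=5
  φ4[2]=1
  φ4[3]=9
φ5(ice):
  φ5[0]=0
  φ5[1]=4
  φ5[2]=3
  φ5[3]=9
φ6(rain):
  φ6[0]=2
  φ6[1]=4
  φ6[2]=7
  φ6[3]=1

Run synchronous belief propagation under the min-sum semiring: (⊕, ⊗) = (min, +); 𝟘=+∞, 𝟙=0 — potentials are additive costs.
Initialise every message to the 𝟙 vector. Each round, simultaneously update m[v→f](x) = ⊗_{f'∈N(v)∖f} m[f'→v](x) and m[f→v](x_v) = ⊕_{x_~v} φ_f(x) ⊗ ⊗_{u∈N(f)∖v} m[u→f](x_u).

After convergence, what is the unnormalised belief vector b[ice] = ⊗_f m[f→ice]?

init: all messages = 𝟙 over 4 values
r1 m[φ0→sun] = [0, 1, 0, 0]
r1 m[φ0→slip] = [1, 0, 2, 0]
r1 m[φ1→slip] = [1, 3, 1, 1]
r1 m[φ1→rain] = [1, 5, 3, 1]
r1 m[φ2→sun] = [2, 1, 1, 1]
r1 m[φ2→ice] = [1, 1, 2, 3]
r1 m[φ3→rain] = [1, 0, 4, 9]
r1 m[φ4→ice] = [6, 5, 1, 9]
r1 m[φ5→ice] = [0, 4, 3, 9]
r1 m[φ6→rain] = [2, 4, 7, 1]
r1 m[sun→φ0] = [0, 0, 0, 0]
r1 m[sun→φ2] = [0, 0, 0, 0]
r1 m[ice→φ2] = [0, 0, 0, 0]
r1 m[ice→φ4] = [0, 0, 0, 0]
r1 m[ice→φ5] = [0, 0, 0, 0]
r1 m[slip→φ0] = [0, 0, 0, 0]
r1 m[slip→φ1] = [0, 0, 0, 0]
r1 m[rain→φ1] = [0, 0, 0, 0]
r1 m[rain→φ3] = [0, 0, 0, 0]
r1 m[rain→φ6] = [0, 0, 0, 0]
r2 m[φ0→sun] = [0, 1, 0, 0]
r2 m[φ0→slip] = [1, 0, 2, 0]
r2 m[φ1→slip] = [1, 3, 1, 1]
r2 m[φ1→rain] = [1, 5, 3, 1]
r2 m[φ2→sun] = [2, 1, 1, 1]
r2 m[φ2→ice] = [1, 1, 2, 3]
r2 m[φ3→rain] = [1, 0, 4, 9]
r2 m[φ4→ice] = [6, 5, 1, 9]
r2 m[φ5→ice] = [0, 4, 3, 9]
r2 m[φ6→rain] = [2, 4, 7, 1]
r2 m[sun→φ0] = [2, 1, 1, 1]
r2 m[sun→φ2] = [0, 1, 0, 0]
r2 m[ice→φ2] = [6, 9, 4, 18]
r2 m[ice→φ4] = [1, 5, 5, 12]
r2 m[ice→φ5] = [7, 6, 3, 12]
r2 m[slip→φ0] = [1, 3, 1, 1]
r2 m[slip→φ1] = [1, 0, 2, 0]
r2 m[rain→φ1] = [3, 4, 11, 10]
r2 m[rain→φ3] = [3, 9, 10, 2]
r2 m[rain→φ6] = [2, 5, 7, 10]
r3 m[φ0→sun] = [2, 3, 3, 1]
r3 m[φ0→slip] = [2, 1, 3, 1]
r3 m[φ1→slip] = [4, 11, 5, 9]
r3 m[φ1→rain] = [2, 5, 3, 1]
r3 m[φ2→sun] = [7, 7, 7, 6]
r3 m[φ2→ice] = [1, 1, 2, 3]
r3 m[φ3→rain] = [1, 0, 4, 9]
r3 m[φ4→ice] = [6, 5, 1, 9]
r3 m[φ5→ice] = [0, 4, 3, 9]
r3 m[φ6→rain] = [2, 4, 7, 1]
r3 m[sun→φ0] = [2, 1, 1, 1]
r3 m[sun→φ2] = [0, 1, 0, 0]
r3 m[ice→φ2] = [6, 9, 4, 18]
r3 m[ice→φ4] = [1, 5, 5, 12]
r3 m[ice→φ5] = [7, 6, 3, 12]
r3 m[slip→φ0] = [1, 3, 1, 1]
r3 m[slip→φ1] = [1, 0, 2, 0]
r3 m[rain→φ1] = [3, 4, 11, 10]
r3 m[rain→φ3] = [3, 9, 10, 2]
r3 m[rain→φ6] = [2, 5, 7, 10]
r4 m[φ0→sun] = [2, 3, 3, 1]
r4 m[φ0→slip] = [2, 1, 3, 1]
r4 m[φ1→slip] = [4, 11, 5, 9]
r4 m[φ1→rain] = [2, 5, 3, 1]
r4 m[φ2→sun] = [7, 7, 7, 6]
r4 m[φ2→ice] = [1, 1, 2, 3]
r4 m[φ3→rain] = [1, 0, 4, 9]
r4 m[φ4→ice] = [6, 5, 1, 9]
r4 m[φ5→ice] = [0, 4, 3, 9]
r4 m[φ6→rain] = [2, 4, 7, 1]
r4 m[sun→φ0] = [7, 7, 7, 6]
r4 m[sun→φ2] = [2, 3, 3, 1]
r4 m[ice→φ2] = [6, 9, 4, 18]
r4 m[ice→φ4] = [1, 5, 5, 12]
r4 m[ice→φ5] = [7, 6, 3, 12]
r4 m[slip→φ0] = [4, 11, 5, 9]
r4 m[slip→φ1] = [2, 1, 3, 1]
r4 m[rain→φ1] = [3, 4, 11, 10]
r4 m[rain→φ3] = [4, 9, 10, 2]
r4 m[rain→φ6] = [3, 5, 7, 10]
r5 m[φ0→sun] = [6, 7, 8, 5]
r5 m[φ0→slip] = [7, 6, 9, 6]
r5 m[φ1→slip] = [4, 11, 5, 9]
r5 m[φ1→rain] = [3, 6, 4, 2]
r5 m[φ2→sun] = [7, 7, 7, 6]
r5 m[φ2→ice] = [4, 2, 3, 5]
r5 m[φ3→rain] = [1, 0, 4, 9]
r5 m[φ4→ice] = [6, 5, 1, 9]
r5 m[φ5→ice] = [0, 4, 3, 9]
r5 m[φ6→rain] = [2, 4, 7, 1]
r5 m[sun→φ0] = [7, 7, 7, 6]
r5 m[sun→φ2] = [2, 3, 3, 1]
r5 m[ice→φ2] = [6, 9, 4, 18]
r5 m[ice→φ4] = [1, 5, 5, 12]
r5 m[ice→φ5] = [7, 6, 3, 12]
r5 m[slip→φ0] = [4, 11, 5, 9]
r5 m[slip→φ1] = [2, 1, 3, 1]
r5 m[rain→φ1] = [3, 4, 11, 10]
r5 m[rain→φ3] = [4, 9, 10, 2]
r5 m[rain→φ6] = [3, 5, 7, 10]
r6 m[φ0→sun] = [6, 7, 8, 5]
r6 m[φ0→slip] = [7, 6, 9, 6]
r6 m[φ1→slip] = [4, 11, 5, 9]
r6 m[φ1→rain] = [3, 6, 4, 2]
r6 m[φ2→sun] = [7, 7, 7, 6]
r6 m[φ2→ice] = [4, 2, 3, 5]
r6 m[φ3→rain] = [1, 0, 4, 9]
r6 m[φ4→ice] = [6, 5, 1, 9]
r6 m[φ5→ice] = [0, 4, 3, 9]
r6 m[φ6→rain] = [2, 4, 7, 1]
r6 m[sun→φ0] = [7, 7, 7, 6]
r6 m[sun→φ2] = [6, 7, 8, 5]
r6 m[ice→φ2] = [6, 9, 4, 18]
r6 m[ice→φ4] = [4, 6, 6, 14]
r6 m[ice→φ5] = [10, 7, 4, 14]
r6 m[slip→φ0] = [4, 11, 5, 9]
r6 m[slip→φ1] = [7, 6, 9, 6]
r6 m[rain→φ1] = [3, 4, 11, 10]
r6 m[rain→φ3] = [5, 10, 11, 3]
r6 m[rain→φ6] = [4, 6, 8, 11]
r7 m[φ0→sun] = [6, 7, 8, 5]
r7 m[φ0→slip] = [7, 6, 9, 6]
r7 m[φ1→slip] = [4, 11, 5, 9]
r7 m[φ1→rain] = [8, 11, 9, 7]
r7 m[φ2→sun] = [7, 7, 7, 6]
r7 m[φ2→ice] = [8, 6, 7, 9]
r7 m[φ3→rain] = [1, 0, 4, 9]
r7 m[φ4→ice] = [6, 5, 1, 9]
r7 m[φ5→ice] = [0, 4, 3, 9]
r7 m[φ6→rain] = [2, 4, 7, 1]
r7 m[sun→φ0] = [7, 7, 7, 6]
r7 m[sun→φ2] = [6, 7, 8, 5]
r7 m[ice→φ2] = [6, 9, 4, 18]
r7 m[ice→φ4] = [4, 6, 6, 14]
r7 m[ice→φ5] = [10, 7, 4, 14]
r7 m[slip→φ0] = [4, 11, 5, 9]
r7 m[slip→φ1] = [7, 6, 9, 6]
r7 m[rain→φ1] = [3, 4, 11, 10]
r7 m[rain→φ3] = [5, 10, 11, 3]
r7 m[rain→φ6] = [4, 6, 8, 11]
r8 m[φ0→sun] = [6, 7, 8, 5]
r8 m[φ0→slip] = [7, 6, 9, 6]
r8 m[φ1→slip] = [4, 11, 5, 9]
r8 m[φ1→rain] = [8, 11, 9, 7]
r8 m[φ2→sun] = [7, 7, 7, 6]
r8 m[φ2→ice] = [8, 6, 7, 9]
r8 m[φ3→rain] = [1, 0, 4, 9]
r8 m[φ4→ice] = [6, 5, 1, 9]
r8 m[φ5→ice] = [0, 4, 3, 9]
r8 m[φ6→rain] = [2, 4, 7, 1]
r8 m[sun→φ0] = [7, 7, 7, 6]
r8 m[sun→φ2] = [6, 7, 8, 5]
r8 m[ice→φ2] = [6, 9, 4, 18]
r8 m[ice→φ4] = [8, 10, 10, 18]
r8 m[ice→φ5] = [14, 11, 8, 18]
r8 m[slip→φ0] = [4, 11, 5, 9]
r8 m[slip→φ1] = [7, 6, 9, 6]
r8 m[rain→φ1] = [3, 4, 11, 10]
r8 m[rain→φ3] = [10, 15, 16, 8]
r8 m[rain→φ6] = [9, 11, 13, 16]
r9 m[φ0→sun] = [6, 7, 8, 5]
r9 m[φ0→slip] = [7, 6, 9, 6]
r9 m[φ1→slip] = [4, 11, 5, 9]
r9 m[φ1→rain] = [8, 11, 9, 7]
r9 m[φ2→sun] = [7, 7, 7, 6]
r9 m[φ2→ice] = [8, 6, 7, 9]
r9 m[φ3→rain] = [1, 0, 4, 9]
r9 m[φ4→ice] = [6, 5, 1, 9]
r9 m[φ5→ice] = [0, 4, 3, 9]
r9 m[φ6→rain] = [2, 4, 7, 1]
r9 m[sun→φ0] = [7, 7, 7, 6]
r9 m[sun→φ2] = [6, 7, 8, 5]
r9 m[ice→φ2] = [6, 9, 4, 18]
r9 m[ice→φ4] = [8, 10, 10, 18]
r9 m[ice→φ5] = [14, 11, 8, 18]
r9 m[slip→φ0] = [4, 11, 5, 9]
r9 m[slip→φ1] = [7, 6, 9, 6]
r9 m[rain→φ1] = [3, 4, 11, 10]
r9 m[rain→φ3] = [10, 15, 16, 8]
r9 m[rain→φ6] = [9, 11, 13, 16]
fixed point reached at round 9
b[ice] = ⊗ incoming = [14, 15, 11, 27]

b[ice] = [14, 15, 11, 27]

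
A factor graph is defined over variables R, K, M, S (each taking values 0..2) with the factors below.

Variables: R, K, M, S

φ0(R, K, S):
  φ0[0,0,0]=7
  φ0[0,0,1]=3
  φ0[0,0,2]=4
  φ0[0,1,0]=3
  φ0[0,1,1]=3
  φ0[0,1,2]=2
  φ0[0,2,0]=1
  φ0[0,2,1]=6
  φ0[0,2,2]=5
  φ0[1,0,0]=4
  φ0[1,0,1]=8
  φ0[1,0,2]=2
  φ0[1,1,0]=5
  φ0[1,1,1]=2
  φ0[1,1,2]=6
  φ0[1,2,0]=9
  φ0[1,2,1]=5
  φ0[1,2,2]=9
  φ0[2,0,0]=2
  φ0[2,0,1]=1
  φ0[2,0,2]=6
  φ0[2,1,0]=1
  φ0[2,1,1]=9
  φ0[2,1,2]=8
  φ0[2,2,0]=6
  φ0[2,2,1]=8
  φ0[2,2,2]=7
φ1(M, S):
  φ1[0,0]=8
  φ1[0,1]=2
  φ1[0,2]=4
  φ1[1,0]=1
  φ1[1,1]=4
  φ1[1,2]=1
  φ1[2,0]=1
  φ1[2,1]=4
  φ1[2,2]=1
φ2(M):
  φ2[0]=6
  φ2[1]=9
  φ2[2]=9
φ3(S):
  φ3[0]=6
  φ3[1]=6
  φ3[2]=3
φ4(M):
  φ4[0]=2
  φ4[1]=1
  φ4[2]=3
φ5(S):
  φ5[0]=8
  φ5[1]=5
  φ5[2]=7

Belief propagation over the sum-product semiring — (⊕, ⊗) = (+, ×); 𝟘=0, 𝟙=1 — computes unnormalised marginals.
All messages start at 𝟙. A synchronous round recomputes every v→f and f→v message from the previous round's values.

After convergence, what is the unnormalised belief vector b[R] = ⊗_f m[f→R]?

b[R] = [149580, 219636, 184788]

init: all messages = 𝟙 over 3 values
r1 m[φ0→R] = [34, 50, 48]
r1 m[φ0→K] = [37, 39, 56]
r1 m[φ0→S] = [38, 45, 49]
r1 m[φ1→M] = [14, 6, 6]
r1 m[φ1→S] = [10, 10, 6]
r1 m[φ2→M] = [6, 9, 9]
r1 m[φ3→S] = [6, 6, 3]
r1 m[φ4→M] = [2, 1, 3]
r1 m[φ5→S] = [8, 5, 7]
r1 m[R→φ0] = [1, 1, 1]
r1 m[K→φ0] = [1, 1, 1]
r1 m[M→φ1] = [1, 1, 1]
r1 m[M→φ2] = [1, 1, 1]
r1 m[M→φ4] = [1, 1, 1]
r1 m[S→φ0] = [1, 1, 1]
r1 m[S→φ1] = [1, 1, 1]
r1 m[S→φ3] = [1, 1, 1]
r1 m[S→φ5] = [1, 1, 1]
r2 m[φ0→R] = [34, 50, 48]
r2 m[φ0→K] = [37, 39, 56]
r2 m[φ0→S] = [38, 45, 49]
r2 m[φ1→M] = [14, 6, 6]
r2 m[φ1→S] = [10, 10, 6]
r2 m[φ2→M] = [6, 9, 9]
r2 m[φ3→S] = [6, 6, 3]
r2 m[φ4→M] = [2, 1, 3]
r2 m[φ5→S] = [8, 5, 7]
r2 m[R→φ0] = [1, 1, 1]
r2 m[K→φ0] = [1, 1, 1]
r2 m[M→φ1] = [12, 9, 27]
r2 m[M→φ2] = [28, 6, 18]
r2 m[M→φ4] = [84, 54, 54]
r2 m[S→φ0] = [480, 300, 126]
r2 m[S→φ1] = [1824, 1350, 1029]
r2 m[S→φ3] = [3040, 2250, 2058]
r2 m[S→φ5] = [2280, 2700, 882]
r3 m[φ0→R] = [10266, 15282, 12366]
r3 m[φ0→K] = [11352, 10536, 16026]
r3 m[φ0→S] = [38, 45, 49]
r3 m[φ1→M] = [21408, 8253, 8253]
r3 m[φ1→S] = [132, 168, 84]
r3 m[φ2→M] = [6, 9, 9]
r3 m[φ3→S] = [6, 6, 3]
r3 m[φ4→M] = [2, 1, 3]
r3 m[φ5→S] = [8, 5, 7]
r3 m[R→φ0] = [1, 1, 1]
r3 m[K→φ0] = [1, 1, 1]
r3 m[M→φ1] = [12, 9, 27]
r3 m[M→φ2] = [28, 6, 18]
r3 m[M→φ4] = [84, 54, 54]
r3 m[S→φ0] = [480, 300, 126]
r3 m[S→φ1] = [1824, 1350, 1029]
r3 m[S→φ3] = [3040, 2250, 2058]
r3 m[S→φ5] = [2280, 2700, 882]
r4 m[φ0→R] = [10266, 15282, 12366]
r4 m[φ0→K] = [11352, 10536, 16026]
r4 m[φ0→S] = [38, 45, 49]
r4 m[φ1→M] = [21408, 8253, 8253]
r4 m[φ1→S] = [132, 168, 84]
r4 m[φ2→M] = [6, 9, 9]
r4 m[φ3→S] = [6, 6, 3]
r4 m[φ4→M] = [2, 1, 3]
r4 m[φ5→S] = [8, 5, 7]
r4 m[R→φ0] = [1, 1, 1]
r4 m[K→φ0] = [1, 1, 1]
r4 m[M→φ1] = [12, 9, 27]
r4 m[M→φ2] = [42816, 8253, 24759]
r4 m[M→φ4] = [128448, 74277, 74277]
r4 m[S→φ0] = [6336, 5040, 1764]
r4 m[S→φ1] = [1824, 1350, 1029]
r4 m[S→φ3] = [40128, 37800, 28812]
r4 m[S→φ5] = [30096, 45360, 12348]
r5 m[φ0→R] = [149580, 219636, 184788]
r5 m[φ0→K] = [164016, 155808, 234180]
r5 m[φ0→S] = [38, 45, 49]
r5 m[φ1→M] = [21408, 8253, 8253]
r5 m[φ1→S] = [132, 168, 84]
r5 m[φ2→M] = [6, 9, 9]
r5 m[φ3→S] = [6, 6, 3]
r5 m[φ4→M] = [2, 1, 3]
r5 m[φ5→S] = [8, 5, 7]
r5 m[R→φ0] = [1, 1, 1]
r5 m[K→φ0] = [1, 1, 1]
r5 m[M→φ1] = [12, 9, 27]
r5 m[M→φ2] = [42816, 8253, 24759]
r5 m[M→φ4] = [128448, 74277, 74277]
r5 m[S→φ0] = [6336, 5040, 1764]
r5 m[S→φ1] = [1824, 1350, 1029]
r5 m[S→φ3] = [40128, 37800, 28812]
r5 m[S→φ5] = [30096, 45360, 12348]
r6 m[φ0→R] = [149580, 219636, 184788]
r6 m[φ0→K] = [164016, 155808, 234180]
r6 m[φ0→S] = [38, 45, 49]
r6 m[φ1→M] = [21408, 8253, 8253]
r6 m[φ1→S] = [132, 168, 84]
r6 m[φ2→M] = [6, 9, 9]
r6 m[φ3→S] = [6, 6, 3]
r6 m[φ4→M] = [2, 1, 3]
r6 m[φ5→S] = [8, 5, 7]
r6 m[R→φ0] = [1, 1, 1]
r6 m[K→φ0] = [1, 1, 1]
r6 m[M→φ1] = [12, 9, 27]
r6 m[M→φ2] = [42816, 8253, 24759]
r6 m[M→φ4] = [128448, 74277, 74277]
r6 m[S→φ0] = [6336, 5040, 1764]
r6 m[S→φ1] = [1824, 1350, 1029]
r6 m[S→φ3] = [40128, 37800, 28812]
r6 m[S→φ5] = [30096, 45360, 12348]
fixed point reached at round 6
b[R] = ⊗ incoming = [149580, 219636, 184788]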